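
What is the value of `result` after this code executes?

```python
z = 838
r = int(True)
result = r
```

z = 838; r = 1; result = 1

1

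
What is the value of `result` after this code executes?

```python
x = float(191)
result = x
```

x = 191.0; result = 191.0

191.0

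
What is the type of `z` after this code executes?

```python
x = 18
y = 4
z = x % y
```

int % int = int

int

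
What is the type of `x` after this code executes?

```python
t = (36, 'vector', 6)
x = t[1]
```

Index 1 of tuple is a str literal

str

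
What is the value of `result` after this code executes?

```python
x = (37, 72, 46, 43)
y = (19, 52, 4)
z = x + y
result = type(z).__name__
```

x is tuple; y is tuple; z is tuple; result = 'tuple'

'tuple'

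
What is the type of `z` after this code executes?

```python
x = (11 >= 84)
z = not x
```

'not' returns bool

bool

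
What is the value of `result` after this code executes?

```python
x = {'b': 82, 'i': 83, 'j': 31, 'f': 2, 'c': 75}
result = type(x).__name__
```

x is dict; result = 'dict'

'dict'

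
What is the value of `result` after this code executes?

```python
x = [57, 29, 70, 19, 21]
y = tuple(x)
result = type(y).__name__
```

x is list; y is tuple; result = 'tuple'

'tuple'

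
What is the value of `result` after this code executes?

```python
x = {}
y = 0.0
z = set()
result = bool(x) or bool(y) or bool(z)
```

x = {}; y = 0.0; z = set(); result = False

False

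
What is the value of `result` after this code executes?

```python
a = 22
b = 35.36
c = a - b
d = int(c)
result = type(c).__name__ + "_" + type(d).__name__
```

a is int; b is float; c is float; d is int; result = 'float_int'

'float_int'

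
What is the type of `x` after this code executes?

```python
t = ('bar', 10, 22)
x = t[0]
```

Index 0 of tuple is a str literal

str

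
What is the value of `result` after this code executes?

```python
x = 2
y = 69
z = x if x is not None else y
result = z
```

x = 2; y = 69; z = 2; result = 2

2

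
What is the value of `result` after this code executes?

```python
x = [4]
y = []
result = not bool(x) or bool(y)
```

x = [4]; y = []; result = False

False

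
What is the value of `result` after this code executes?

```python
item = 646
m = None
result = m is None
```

item = 646; m = None; result = True

True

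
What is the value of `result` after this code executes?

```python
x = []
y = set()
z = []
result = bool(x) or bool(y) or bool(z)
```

x = []; y = set(); z = []; result = False

False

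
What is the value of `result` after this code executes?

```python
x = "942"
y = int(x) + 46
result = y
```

x = '942'; y = 988; result = 988

988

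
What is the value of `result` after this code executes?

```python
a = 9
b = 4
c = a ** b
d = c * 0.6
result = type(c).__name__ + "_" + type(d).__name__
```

a is int; b is int; c is int; d is float; result = 'int_float'

'int_float'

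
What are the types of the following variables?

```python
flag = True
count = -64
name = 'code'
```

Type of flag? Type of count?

flag is assigned the constant True, which has type bool; count is assigned a bare integer (no decimal point), so it is an int

bool, int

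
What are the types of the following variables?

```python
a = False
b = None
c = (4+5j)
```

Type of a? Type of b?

a is assigned the constant False, which has type bool; b is assigned None, whose type is NoneType

bool, NoneType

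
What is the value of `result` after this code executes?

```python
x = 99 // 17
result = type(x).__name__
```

x is int; result = 'int'

'int'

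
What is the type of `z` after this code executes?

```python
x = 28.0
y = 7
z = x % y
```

float % int = float

float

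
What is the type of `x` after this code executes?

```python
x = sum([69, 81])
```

sum() of ints returns int

int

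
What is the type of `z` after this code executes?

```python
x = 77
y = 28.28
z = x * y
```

int * float = float

float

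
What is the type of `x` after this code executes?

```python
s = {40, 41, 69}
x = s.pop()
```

Popping from set[int] returns int

int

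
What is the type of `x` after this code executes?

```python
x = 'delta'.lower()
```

str.lower() returns str

str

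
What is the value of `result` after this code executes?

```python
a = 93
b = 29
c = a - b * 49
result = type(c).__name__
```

a is int; b is int; c is int; result = 'int'

'int'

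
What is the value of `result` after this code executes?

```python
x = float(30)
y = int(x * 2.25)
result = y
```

x = 30.0; y = 67; result = 67

67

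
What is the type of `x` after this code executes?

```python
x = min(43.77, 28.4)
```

min() of floats returns float

float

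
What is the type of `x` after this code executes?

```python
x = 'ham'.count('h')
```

str.count() returns int

int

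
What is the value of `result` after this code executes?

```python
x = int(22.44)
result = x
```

x = 22; result = 22

22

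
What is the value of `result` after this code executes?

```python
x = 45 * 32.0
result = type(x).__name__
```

x is float; result = 'float'

'float'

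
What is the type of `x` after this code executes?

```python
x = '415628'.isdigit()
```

str.isdigit() returns bool

bool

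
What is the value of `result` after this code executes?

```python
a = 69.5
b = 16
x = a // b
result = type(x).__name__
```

a is float; b is int; x is float; result = 'float'

'float'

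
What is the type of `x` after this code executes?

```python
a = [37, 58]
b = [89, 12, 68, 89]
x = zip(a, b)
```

zip() returns a zip object

zip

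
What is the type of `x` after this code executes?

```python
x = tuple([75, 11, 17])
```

tuple() constructor returns tuple

tuple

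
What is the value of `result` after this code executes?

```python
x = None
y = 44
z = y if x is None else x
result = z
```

x = None; y = 44; z = 44; result = 44

44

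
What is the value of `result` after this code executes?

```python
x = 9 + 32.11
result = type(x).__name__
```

x is float; result = 'float'

'float'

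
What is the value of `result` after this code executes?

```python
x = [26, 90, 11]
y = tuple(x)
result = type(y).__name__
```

x is list; y is tuple; result = 'tuple'

'tuple'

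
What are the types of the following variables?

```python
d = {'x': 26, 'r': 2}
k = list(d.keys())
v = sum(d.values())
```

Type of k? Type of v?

list() converts to list; sum of ints is int

list, int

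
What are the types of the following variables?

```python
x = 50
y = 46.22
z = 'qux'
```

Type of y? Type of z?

y is assigned a number with a decimal point, so it is a float; z is assigned a quoted string literal, so it is a str

float, str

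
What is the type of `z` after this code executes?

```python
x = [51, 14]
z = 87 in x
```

'in' operator returns bool

bool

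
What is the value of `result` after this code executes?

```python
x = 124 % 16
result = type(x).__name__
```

x is int; result = 'int'

'int'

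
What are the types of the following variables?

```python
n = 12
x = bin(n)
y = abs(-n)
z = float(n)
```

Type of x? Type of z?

bin() returns str; float() returns float

str, float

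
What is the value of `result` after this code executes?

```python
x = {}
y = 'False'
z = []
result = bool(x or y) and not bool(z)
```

x = {}; y = 'False'; z = []; result = True

True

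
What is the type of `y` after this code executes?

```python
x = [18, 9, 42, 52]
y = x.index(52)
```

list.index() returns int

int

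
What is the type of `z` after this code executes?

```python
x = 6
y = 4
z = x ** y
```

positive int ** positive int = int

int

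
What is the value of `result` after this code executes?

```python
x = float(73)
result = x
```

x = 73.0; result = 73.0

73.0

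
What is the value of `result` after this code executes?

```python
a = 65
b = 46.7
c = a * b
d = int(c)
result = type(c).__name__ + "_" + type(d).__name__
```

a is int; b is float; c is float; d is int; result = 'float_int'

'float_int'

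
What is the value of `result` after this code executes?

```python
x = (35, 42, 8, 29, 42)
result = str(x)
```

x = (35, 42, 8, 29, 42); result = '(35, 42, 8, 29, 42)'

'(35, 42, 8, 29, 42)'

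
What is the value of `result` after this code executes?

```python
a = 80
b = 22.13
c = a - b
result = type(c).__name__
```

a is int; b is float; c is float; result = 'float'

'float'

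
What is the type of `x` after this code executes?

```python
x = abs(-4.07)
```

abs() of float returns float

float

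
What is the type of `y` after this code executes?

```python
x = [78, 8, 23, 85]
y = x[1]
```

Indexing list[int] returns int

int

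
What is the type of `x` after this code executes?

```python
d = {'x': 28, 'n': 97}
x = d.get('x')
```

dict.get() returns value type when found

int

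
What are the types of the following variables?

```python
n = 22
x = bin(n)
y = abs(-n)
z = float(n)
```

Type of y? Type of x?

abs() of int returns int; bin() returns str

int, str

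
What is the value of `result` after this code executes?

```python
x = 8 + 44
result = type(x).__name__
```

x is int; result = 'int'

'int'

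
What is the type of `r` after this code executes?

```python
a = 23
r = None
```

None has type NoneType

NoneType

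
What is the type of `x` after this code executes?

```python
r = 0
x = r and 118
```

'and' returns first falsy value (0 is int)

int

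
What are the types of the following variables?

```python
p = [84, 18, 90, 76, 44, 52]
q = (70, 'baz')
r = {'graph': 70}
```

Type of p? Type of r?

p is assigned a list literal (square brackets); r is assigned a dict literal ({key: value})

list, dict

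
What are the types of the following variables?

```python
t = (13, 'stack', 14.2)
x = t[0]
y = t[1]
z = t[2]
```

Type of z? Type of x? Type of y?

tuple[2] is float; tuple[0] is int; tuple[1] is str

float, int, str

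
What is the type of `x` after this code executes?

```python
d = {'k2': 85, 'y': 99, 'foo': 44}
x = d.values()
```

.values() returns dict_values view

dict_values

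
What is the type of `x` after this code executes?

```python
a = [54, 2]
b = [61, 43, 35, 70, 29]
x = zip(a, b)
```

zip() returns a zip object

zip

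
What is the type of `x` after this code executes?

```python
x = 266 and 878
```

'and' with truthy values returns last operand (int)

int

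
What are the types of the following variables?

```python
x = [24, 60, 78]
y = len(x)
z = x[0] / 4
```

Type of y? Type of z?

len() returns int; int / int = float

int, float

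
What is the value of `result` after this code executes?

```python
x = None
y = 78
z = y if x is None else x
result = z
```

x = None; y = 78; z = 78; result = 78

78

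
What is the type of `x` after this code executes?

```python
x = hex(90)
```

hex() returns str representation

str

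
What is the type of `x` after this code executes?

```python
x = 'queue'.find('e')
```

str.find() returns int index

int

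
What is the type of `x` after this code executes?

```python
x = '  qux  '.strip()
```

str.strip() returns str

str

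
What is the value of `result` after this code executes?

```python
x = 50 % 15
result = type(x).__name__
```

x is int; result = 'int'

'int'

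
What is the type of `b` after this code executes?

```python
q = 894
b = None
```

None has type NoneType

NoneType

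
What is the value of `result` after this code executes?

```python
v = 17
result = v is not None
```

v = 17; result = True

True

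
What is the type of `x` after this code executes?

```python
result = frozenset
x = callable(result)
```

callable() returns bool

bool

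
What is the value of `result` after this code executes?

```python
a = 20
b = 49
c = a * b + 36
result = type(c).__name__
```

a is int; b is int; c is int; result = 'int'

'int'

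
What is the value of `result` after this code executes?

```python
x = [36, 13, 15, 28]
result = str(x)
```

x = [36, 13, 15, 28]; result = '[36, 13, 15, 28]'

'[36, 13, 15, 28]'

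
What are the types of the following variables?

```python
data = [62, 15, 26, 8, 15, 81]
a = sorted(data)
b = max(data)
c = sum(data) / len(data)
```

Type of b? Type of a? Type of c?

max of ints returns int; sorted() returns list; int / int = float

int, list, float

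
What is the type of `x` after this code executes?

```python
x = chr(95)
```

chr() returns str (single char)

str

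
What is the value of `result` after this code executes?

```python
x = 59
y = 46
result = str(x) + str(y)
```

x = 59; y = 46; result = '5946'

'5946'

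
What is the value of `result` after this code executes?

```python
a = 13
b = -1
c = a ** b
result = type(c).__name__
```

a is int; b is int; c is float; result = 'float'

'float'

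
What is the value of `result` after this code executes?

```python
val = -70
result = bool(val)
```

val = -70; result = True

True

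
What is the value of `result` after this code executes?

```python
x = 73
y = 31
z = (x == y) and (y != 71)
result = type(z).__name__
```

x is int; y is int; z is bool; result = 'bool'

'bool'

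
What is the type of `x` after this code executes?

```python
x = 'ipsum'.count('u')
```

str.count() returns int

int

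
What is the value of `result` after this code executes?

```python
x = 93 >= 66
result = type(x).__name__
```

x is bool; result = 'bool'

'bool'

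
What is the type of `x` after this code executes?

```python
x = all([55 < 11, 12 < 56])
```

all() returns bool

bool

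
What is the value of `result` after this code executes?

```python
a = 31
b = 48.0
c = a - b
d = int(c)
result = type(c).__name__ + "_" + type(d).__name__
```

a is int; b is float; c is float; d is int; result = 'float_int'

'float_int'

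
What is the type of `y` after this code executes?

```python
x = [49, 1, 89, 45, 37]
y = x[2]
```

Indexing list[int] returns int

int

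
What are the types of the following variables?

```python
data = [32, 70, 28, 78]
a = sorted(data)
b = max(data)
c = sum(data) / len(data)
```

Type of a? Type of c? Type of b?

sorted() returns list; int / int = float; max of ints returns int

list, float, int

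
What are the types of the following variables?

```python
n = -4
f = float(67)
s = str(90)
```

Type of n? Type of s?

n is assigned a bare integer (no decimal point), so it is an int; s is assigned the result of calling str(), which returns a str

int, str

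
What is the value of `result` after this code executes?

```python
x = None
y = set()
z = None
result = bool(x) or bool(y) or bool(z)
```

x = None; y = set(); z = None; result = False

False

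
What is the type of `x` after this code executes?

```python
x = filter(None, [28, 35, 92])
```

filter() returns a filter object

filter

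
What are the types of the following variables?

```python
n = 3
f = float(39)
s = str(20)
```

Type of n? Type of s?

n is assigned a bare integer (no decimal point), so it is an int; s is assigned the result of calling str(), which returns a str

int, str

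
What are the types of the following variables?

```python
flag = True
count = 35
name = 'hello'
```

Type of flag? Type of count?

flag is assigned the constant True, which has type bool; count is assigned a bare integer (no decimal point), so it is an int

bool, int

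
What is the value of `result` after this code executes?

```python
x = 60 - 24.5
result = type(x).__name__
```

x is float; result = 'float'

'float'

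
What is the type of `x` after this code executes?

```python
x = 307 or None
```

'or' returns first truthy value

int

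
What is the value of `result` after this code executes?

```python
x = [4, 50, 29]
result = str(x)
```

x = [4, 50, 29]; result = '[4, 50, 29]'

'[4, 50, 29]'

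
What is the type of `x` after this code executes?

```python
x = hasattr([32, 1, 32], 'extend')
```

hasattr() returns bool

bool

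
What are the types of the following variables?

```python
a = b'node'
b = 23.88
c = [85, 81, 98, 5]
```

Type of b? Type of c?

b is assigned a number with a decimal point, so it is a float; c is assigned a list literal (square brackets)

float, list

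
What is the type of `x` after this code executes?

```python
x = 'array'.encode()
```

str.encode() returns bytes

bytes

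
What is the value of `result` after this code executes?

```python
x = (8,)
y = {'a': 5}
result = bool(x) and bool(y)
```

x = (8,); y = {'a': 5}; result = True

True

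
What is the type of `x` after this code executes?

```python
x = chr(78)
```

chr() returns str (single char)

str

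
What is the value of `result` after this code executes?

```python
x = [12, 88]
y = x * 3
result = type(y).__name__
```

x is list; y is list; result = 'list'

'list'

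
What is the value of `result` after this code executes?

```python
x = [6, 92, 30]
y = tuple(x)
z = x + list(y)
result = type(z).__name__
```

x is list; y is tuple; z is list; result = 'list'

'list'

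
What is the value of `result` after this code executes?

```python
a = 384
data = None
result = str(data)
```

a = 384; data = None; result = 'None'

'None'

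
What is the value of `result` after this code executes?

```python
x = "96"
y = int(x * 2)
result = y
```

x = '96'; y = 9696; result = 9696

9696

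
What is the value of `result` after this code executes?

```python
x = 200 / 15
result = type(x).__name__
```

x is float; result = 'float'

'float'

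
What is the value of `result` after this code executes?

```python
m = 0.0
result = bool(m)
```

m = 0.0; result = False

False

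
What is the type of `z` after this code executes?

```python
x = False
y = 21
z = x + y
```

bool + int = int (bool is subclass of int)

int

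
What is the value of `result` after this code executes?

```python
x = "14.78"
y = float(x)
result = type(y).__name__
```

x is str; y is float; result = 'float'

'float'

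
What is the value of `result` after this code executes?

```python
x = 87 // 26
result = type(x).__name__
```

x is int; result = 'int'

'int'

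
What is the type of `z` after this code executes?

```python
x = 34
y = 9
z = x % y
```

int % int = int

int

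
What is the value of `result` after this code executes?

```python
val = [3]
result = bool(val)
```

val = [3]; result = True

True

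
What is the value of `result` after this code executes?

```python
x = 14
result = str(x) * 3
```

x = 14; result = '141414'

'141414'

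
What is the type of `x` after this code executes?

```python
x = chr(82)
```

chr() returns str (single char)

str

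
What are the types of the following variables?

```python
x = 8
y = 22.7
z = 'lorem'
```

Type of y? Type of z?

y is assigned a number with a decimal point, so it is a float; z is assigned a quoted string literal, so it is a str

float, str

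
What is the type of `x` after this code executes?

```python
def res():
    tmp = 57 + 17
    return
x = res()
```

Bare return returns None

NoneType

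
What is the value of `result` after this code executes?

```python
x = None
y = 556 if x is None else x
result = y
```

x = None; y = 556; result = 556

556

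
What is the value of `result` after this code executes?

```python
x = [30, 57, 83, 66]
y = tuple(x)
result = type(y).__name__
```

x is list; y is tuple; result = 'tuple'

'tuple'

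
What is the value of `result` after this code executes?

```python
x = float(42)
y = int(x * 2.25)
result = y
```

x = 42.0; y = 94; result = 94

94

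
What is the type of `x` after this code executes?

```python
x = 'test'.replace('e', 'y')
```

str.replace() returns str

str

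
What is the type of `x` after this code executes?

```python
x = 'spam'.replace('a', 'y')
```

str.replace() returns str

str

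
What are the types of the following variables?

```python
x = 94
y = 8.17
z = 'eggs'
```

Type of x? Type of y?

x is assigned a bare integer (no decimal point), so it is an int; y is assigned a number with a decimal point, so it is a float

int, float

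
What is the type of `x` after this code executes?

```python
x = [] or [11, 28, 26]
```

'or' returns first truthy value (list)

list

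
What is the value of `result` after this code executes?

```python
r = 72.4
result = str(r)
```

r = 72.4; result = '72.4'

'72.4'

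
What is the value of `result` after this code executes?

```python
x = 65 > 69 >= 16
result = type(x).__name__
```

x is bool; result = 'bool'

'bool'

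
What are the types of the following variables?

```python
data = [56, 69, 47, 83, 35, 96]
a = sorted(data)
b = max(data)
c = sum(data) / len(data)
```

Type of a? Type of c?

sorted() returns list; int / int = float

list, float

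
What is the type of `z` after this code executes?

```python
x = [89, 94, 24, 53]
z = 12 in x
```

'in' operator returns bool

bool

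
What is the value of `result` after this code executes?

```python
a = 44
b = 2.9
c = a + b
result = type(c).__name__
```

a is int; b is float; c is float; result = 'float'

'float'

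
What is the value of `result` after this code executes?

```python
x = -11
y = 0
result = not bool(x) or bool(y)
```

x = -11; y = 0; result = False

False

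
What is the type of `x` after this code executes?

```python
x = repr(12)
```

repr() returns str

str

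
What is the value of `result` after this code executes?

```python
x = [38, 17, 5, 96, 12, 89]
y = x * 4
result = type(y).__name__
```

x is list; y is list; result = 'list'

'list'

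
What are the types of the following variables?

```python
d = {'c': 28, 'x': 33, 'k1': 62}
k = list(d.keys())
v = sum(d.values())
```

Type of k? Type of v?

list() converts to list; sum of ints is int

list, int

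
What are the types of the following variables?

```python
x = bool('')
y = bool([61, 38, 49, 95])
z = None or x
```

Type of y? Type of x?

bool() returns bool; bool() returns bool

bool, bool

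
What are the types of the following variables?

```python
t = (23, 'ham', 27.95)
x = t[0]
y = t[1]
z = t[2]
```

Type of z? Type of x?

tuple[2] is float; tuple[0] is int

float, int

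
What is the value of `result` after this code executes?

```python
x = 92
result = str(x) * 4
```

x = 92; result = '92929292'

'92929292'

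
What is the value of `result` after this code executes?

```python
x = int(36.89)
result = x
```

x = 36; result = 36

36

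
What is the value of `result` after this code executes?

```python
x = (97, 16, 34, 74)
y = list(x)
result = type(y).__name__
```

x is tuple; y is list; result = 'list'

'list'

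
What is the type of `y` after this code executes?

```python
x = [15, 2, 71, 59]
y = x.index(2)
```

list.index() returns int

int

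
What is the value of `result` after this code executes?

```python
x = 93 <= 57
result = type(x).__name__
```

x is bool; result = 'bool'

'bool'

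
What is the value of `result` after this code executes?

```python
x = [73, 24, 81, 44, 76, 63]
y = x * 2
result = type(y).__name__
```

x is list; y is list; result = 'list'

'list'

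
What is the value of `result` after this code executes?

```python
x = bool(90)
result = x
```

x = True; result = True

True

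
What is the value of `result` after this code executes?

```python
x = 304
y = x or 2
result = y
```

x = 304; y = 304; result = 304

304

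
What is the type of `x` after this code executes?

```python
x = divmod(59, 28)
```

divmod() returns tuple of (quotient, remainder)

tuple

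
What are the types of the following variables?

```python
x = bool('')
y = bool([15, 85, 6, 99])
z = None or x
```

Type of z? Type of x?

None or bool returns the bool; bool() returns bool

bool, bool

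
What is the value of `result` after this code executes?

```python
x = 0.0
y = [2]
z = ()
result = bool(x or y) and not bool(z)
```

x = 0.0; y = [2]; z = (); result = True

True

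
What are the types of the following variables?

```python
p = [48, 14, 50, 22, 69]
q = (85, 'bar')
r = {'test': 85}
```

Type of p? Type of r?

p is assigned a list literal (square brackets); r is assigned a dict literal ({key: value})

list, dict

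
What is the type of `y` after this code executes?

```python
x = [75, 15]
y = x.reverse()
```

list.reverse() returns None

NoneType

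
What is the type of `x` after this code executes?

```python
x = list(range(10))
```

list(range()) returns list

list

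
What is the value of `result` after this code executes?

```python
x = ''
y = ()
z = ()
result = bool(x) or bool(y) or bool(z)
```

x = ''; y = (); z = (); result = False

False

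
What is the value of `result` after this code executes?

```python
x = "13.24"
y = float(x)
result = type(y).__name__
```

x is str; y is float; result = 'float'

'float'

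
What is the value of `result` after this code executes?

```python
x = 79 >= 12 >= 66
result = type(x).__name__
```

x is bool; result = 'bool'

'bool'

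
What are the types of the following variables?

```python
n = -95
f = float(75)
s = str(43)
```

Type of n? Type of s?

n is assigned a bare integer (no decimal point), so it is an int; s is assigned the result of calling str(), which returns a str

int, str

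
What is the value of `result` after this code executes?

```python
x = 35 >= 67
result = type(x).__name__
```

x is bool; result = 'bool'

'bool'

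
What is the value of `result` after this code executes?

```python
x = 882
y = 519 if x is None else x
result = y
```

x = 882; y = 882; result = 882

882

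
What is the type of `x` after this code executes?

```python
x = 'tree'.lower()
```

str.lower() returns str

str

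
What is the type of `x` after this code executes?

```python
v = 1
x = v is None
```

'is' comparison returns bool

bool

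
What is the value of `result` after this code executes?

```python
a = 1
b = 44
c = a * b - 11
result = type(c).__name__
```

a is int; b is int; c is int; result = 'int'

'int'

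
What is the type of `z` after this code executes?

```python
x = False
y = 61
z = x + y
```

bool + int = int (bool is subclass of int)

int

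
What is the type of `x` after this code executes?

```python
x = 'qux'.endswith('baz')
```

str.endswith() returns bool

bool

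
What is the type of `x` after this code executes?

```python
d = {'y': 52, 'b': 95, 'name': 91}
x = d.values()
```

.values() returns dict_values view

dict_values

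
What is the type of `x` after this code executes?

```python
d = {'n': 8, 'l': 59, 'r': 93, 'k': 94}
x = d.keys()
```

.keys() returns dict_keys view

dict_keys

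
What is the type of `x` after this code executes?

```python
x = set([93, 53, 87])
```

set() constructor returns set

set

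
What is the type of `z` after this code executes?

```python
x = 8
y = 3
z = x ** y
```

positive int ** positive int = int

int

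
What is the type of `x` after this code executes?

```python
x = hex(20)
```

hex() returns str representation

str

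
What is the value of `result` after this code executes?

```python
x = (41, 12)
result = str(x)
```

x = (41, 12); result = '(41, 12)'

'(41, 12)'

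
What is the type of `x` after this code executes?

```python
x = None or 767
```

'or' with None returns the other truthy value

int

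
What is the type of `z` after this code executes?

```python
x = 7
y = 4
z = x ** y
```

positive int ** positive int = int

int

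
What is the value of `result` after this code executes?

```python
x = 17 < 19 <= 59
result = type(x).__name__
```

x is bool; result = 'bool'

'bool'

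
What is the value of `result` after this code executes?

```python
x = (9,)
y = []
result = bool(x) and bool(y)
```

x = (9,); y = []; result = False

False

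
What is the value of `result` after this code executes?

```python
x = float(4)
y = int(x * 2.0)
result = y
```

x = 4.0; y = 8; result = 8

8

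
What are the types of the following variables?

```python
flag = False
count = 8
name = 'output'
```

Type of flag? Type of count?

flag is assigned the constant False, which has type bool; count is assigned a bare integer (no decimal point), so it is an int

bool, int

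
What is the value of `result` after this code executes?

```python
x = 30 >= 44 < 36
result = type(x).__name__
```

x is bool; result = 'bool'

'bool'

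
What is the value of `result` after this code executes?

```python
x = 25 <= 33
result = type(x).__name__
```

x is bool; result = 'bool'

'bool'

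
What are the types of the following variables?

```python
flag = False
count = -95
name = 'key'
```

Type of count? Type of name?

count is assigned a bare integer (no decimal point), so it is an int; name is assigned a quoted string literal, so it is a str

int, str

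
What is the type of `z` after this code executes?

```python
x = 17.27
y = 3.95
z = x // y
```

float // float = float

float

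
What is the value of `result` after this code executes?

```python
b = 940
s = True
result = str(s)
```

b = 940; s = True; result = 'True'

'True'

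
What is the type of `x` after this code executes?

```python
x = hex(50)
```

hex() returns str representation

str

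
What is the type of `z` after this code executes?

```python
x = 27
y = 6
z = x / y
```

int / int = float

float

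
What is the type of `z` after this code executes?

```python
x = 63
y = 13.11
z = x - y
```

int - float = float

float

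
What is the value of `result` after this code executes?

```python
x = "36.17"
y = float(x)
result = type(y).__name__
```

x is str; y is float; result = 'float'

'float'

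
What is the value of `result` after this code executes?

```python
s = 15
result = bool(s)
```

s = 15; result = True

True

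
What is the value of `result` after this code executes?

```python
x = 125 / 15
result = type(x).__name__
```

x is float; result = 'float'

'float'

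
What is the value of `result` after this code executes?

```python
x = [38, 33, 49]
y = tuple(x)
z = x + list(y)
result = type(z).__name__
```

x is list; y is tuple; z is list; result = 'list'

'list'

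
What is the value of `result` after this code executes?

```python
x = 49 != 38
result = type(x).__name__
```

x is bool; result = 'bool'

'bool'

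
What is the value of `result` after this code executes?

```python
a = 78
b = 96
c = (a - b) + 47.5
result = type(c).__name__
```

a is int; b is int; c is float; result = 'float'

'float'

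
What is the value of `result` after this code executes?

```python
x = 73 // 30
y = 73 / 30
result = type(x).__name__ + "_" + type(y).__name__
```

x is int; y is float; result = 'int_float'

'int_float'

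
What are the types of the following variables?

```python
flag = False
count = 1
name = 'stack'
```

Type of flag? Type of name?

flag is assigned the constant False, which has type bool; name is assigned a quoted string literal, so it is a str

bool, str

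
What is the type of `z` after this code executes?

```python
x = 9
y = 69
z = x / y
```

int / int = float

float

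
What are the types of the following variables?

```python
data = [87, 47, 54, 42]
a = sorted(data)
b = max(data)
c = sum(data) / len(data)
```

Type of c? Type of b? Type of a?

int / int = float; max of ints returns int; sorted() returns list

float, int, list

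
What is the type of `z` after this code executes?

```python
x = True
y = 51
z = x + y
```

bool + int = int (bool is subclass of int)

int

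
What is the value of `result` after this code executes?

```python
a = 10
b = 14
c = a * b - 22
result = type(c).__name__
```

a is int; b is int; c is int; result = 'int'

'int'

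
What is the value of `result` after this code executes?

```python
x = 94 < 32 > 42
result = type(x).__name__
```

x is bool; result = 'bool'

'bool'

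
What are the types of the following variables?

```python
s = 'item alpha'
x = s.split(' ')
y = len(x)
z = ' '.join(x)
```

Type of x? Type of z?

str.split() returns list; str.join() returns str

list, str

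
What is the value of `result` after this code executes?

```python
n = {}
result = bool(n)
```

n = {}; result = False

False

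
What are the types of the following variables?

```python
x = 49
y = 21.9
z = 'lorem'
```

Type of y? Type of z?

y is assigned a number with a decimal point, so it is a float; z is assigned a quoted string literal, so it is a str

float, str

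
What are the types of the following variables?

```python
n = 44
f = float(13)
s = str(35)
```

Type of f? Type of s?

f is assigned the result of calling float(), which returns a float; s is assigned the result of calling str(), which returns a str

float, str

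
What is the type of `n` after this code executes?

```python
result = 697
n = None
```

None has type NoneType

NoneType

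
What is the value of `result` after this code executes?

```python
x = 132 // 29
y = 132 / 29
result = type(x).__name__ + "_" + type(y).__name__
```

x is int; y is float; result = 'int_float'

'int_float'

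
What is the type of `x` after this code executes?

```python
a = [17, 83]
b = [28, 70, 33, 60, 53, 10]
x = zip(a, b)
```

zip() returns a zip object

zip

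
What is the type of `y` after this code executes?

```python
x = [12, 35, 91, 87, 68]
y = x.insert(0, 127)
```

list.insert() returns None

NoneType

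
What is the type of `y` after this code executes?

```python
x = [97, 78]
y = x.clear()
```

list.clear() returns None

NoneType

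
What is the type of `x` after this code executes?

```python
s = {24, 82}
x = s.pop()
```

Popping from set[int] returns int

int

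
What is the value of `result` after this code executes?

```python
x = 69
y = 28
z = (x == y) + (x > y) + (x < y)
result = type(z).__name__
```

x is int; y is int; z is int; result = 'int'

'int'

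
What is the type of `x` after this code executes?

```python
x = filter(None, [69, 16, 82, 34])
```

filter() returns a filter object

filter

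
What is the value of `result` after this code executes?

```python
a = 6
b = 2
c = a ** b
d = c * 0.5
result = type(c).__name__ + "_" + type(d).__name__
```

a is int; b is int; c is int; d is float; result = 'int_float'

'int_float'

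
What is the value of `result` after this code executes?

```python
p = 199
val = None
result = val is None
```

p = 199; val = None; result = True

True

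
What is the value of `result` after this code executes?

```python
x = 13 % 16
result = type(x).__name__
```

x is int; result = 'int'

'int'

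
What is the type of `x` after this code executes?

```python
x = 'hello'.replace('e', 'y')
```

str.replace() returns str

str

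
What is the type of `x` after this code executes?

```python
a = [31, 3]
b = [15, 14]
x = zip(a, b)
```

zip() returns a zip object

zip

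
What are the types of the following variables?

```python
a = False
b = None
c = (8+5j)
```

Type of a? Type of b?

a is assigned the constant False, which has type bool; b is assigned None, whose type is NoneType

bool, NoneType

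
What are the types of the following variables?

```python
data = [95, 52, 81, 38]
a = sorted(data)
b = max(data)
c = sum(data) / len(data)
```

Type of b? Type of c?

max of ints returns int; int / int = float

int, float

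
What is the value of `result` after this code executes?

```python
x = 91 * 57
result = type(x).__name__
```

x is int; result = 'int'

'int'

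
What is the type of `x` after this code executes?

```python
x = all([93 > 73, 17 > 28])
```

all() returns bool

bool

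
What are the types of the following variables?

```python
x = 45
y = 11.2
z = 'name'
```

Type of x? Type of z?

x is assigned a bare integer (no decimal point), so it is an int; z is assigned a quoted string literal, so it is a str

int, str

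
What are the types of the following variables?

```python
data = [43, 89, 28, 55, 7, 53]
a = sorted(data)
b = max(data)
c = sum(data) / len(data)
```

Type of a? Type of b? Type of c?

sorted() returns list; max of ints returns int; int / int = float

list, int, float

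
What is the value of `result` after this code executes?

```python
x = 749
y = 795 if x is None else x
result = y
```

x = 749; y = 749; result = 749

749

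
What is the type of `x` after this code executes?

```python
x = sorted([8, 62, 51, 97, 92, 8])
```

sorted() always returns list

list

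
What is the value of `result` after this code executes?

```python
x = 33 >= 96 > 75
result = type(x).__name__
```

x is bool; result = 'bool'

'bool'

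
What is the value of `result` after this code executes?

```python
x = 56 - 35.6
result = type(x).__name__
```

x is float; result = 'float'

'float'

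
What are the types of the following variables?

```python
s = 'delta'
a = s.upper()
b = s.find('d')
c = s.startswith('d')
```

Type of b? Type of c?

find() returns int; startswith() returns bool

int, bool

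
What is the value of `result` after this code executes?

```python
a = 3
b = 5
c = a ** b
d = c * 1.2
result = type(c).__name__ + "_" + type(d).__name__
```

a is int; b is int; c is int; d is float; result = 'int_float'

'int_float'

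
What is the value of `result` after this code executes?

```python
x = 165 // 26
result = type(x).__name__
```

x is int; result = 'int'

'int'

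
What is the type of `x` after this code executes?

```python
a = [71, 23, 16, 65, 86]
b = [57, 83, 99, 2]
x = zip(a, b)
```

zip() returns a zip object

zip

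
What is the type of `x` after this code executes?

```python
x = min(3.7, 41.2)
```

min() of floats returns float

float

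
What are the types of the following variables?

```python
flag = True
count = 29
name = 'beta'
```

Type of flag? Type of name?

flag is assigned the constant True, which has type bool; name is assigned a quoted string literal, so it is a str

bool, str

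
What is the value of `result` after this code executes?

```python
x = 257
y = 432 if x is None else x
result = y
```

x = 257; y = 257; result = 257

257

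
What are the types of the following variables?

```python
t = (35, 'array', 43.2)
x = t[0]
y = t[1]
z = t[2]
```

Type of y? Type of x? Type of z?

tuple[1] is str; tuple[0] is int; tuple[2] is float

str, int, float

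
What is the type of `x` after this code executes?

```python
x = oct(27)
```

oct() returns str representation

str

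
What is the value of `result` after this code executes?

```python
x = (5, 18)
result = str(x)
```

x = (5, 18); result = '(5, 18)'

'(5, 18)'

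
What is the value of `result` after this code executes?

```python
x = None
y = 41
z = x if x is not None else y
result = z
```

x = None; y = 41; z = 41; result = 41

41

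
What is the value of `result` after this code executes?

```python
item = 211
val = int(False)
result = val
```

item = 211; val = 0; result = 0

0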